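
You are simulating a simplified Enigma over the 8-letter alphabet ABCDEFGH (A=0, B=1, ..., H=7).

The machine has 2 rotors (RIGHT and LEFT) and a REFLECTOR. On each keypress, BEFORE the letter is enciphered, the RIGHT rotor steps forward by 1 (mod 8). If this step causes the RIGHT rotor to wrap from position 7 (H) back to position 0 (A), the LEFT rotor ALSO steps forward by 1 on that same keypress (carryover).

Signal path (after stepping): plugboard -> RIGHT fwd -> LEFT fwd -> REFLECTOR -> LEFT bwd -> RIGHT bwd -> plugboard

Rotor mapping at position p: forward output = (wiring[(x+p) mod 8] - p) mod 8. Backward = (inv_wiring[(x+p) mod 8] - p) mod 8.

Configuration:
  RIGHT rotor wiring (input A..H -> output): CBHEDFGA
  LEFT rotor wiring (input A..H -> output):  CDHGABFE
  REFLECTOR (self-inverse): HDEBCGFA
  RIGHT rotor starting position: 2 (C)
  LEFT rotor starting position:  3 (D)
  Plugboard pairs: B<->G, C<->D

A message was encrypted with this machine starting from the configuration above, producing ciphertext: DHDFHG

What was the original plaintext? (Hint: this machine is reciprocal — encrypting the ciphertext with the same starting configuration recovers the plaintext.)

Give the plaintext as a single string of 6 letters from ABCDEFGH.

Char 1 ('D'): step: R->3, L=3; D->plug->C->R->C->L->G->refl->F->L'->B->R'->A->plug->A
Char 2 ('H'): step: R->4, L=3; H->plug->H->R->A->L->D->refl->B->L'->E->R'->D->plug->C
Char 3 ('D'): step: R->5, L=3; D->plug->C->R->D->L->C->refl->E->L'->H->R'->G->plug->B
Char 4 ('F'): step: R->6, L=3; F->plug->F->R->G->L->A->refl->H->L'->F->R'->G->plug->B
Char 5 ('H'): step: R->7, L=3; H->plug->H->R->H->L->E->refl->C->L'->D->R'->B->plug->G
Char 6 ('G'): step: R->0, L->4 (L advanced); G->plug->B->R->B->L->F->refl->G->L'->E->R'->D->plug->C

Answer: ACBBGC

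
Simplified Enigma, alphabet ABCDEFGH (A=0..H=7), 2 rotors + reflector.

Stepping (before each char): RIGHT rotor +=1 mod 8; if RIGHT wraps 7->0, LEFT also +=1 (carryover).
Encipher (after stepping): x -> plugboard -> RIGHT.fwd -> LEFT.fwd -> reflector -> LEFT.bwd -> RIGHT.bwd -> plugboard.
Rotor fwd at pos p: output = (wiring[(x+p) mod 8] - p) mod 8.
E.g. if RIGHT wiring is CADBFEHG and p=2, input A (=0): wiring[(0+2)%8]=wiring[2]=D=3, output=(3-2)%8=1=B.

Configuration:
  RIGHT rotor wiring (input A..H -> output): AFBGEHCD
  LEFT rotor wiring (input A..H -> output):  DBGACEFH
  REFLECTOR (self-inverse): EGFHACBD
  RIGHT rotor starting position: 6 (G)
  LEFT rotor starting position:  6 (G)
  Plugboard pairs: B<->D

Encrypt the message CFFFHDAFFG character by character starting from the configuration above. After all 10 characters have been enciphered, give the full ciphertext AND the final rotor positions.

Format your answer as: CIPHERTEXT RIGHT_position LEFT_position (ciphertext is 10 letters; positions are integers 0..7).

Answer: AEDEGGCHHC 0 0

Derivation:
Char 1 ('C'): step: R->7, L=6; C->plug->C->R->G->L->E->refl->A->L'->E->R'->A->plug->A
Char 2 ('F'): step: R->0, L->7 (L advanced); F->plug->F->R->H->L->G->refl->B->L'->E->R'->E->plug->E
Char 3 ('F'): step: R->1, L=7; F->plug->F->R->B->L->E->refl->A->L'->A->R'->B->plug->D
Char 4 ('F'): step: R->2, L=7; F->plug->F->R->B->L->E->refl->A->L'->A->R'->E->plug->E
Char 5 ('H'): step: R->3, L=7; H->plug->H->R->G->L->F->refl->C->L'->C->R'->G->plug->G
Char 6 ('D'): step: R->4, L=7; D->plug->B->R->D->L->H->refl->D->L'->F->R'->G->plug->G
Char 7 ('A'): step: R->5, L=7; A->plug->A->R->C->L->C->refl->F->L'->G->R'->C->plug->C
Char 8 ('F'): step: R->6, L=7; F->plug->F->R->A->L->A->refl->E->L'->B->R'->H->plug->H
Char 9 ('F'): step: R->7, L=7; F->plug->F->R->F->L->D->refl->H->L'->D->R'->H->plug->H
Char 10 ('G'): step: R->0, L->0 (L advanced); G->plug->G->R->C->L->G->refl->B->L'->B->R'->C->plug->C
Final: ciphertext=AEDEGGCHHC, RIGHT=0, LEFT=0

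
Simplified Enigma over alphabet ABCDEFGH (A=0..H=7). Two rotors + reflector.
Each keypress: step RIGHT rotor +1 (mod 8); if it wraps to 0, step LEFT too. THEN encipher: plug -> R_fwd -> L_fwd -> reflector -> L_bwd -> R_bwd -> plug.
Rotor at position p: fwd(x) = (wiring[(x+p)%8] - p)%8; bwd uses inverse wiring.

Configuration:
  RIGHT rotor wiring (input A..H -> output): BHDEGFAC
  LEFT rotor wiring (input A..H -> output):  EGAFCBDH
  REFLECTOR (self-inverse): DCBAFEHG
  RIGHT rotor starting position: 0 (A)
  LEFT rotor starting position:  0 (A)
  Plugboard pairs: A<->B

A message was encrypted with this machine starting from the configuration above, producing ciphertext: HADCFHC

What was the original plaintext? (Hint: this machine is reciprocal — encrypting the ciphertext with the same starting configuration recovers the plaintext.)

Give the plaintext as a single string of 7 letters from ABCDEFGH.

Answer: CEGEEDB

Derivation:
Char 1 ('H'): step: R->1, L=0; H->plug->H->R->A->L->E->refl->F->L'->D->R'->C->plug->C
Char 2 ('A'): step: R->2, L=0; A->plug->B->R->C->L->A->refl->D->L'->G->R'->E->plug->E
Char 3 ('D'): step: R->3, L=0; D->plug->D->R->F->L->B->refl->C->L'->E->R'->G->plug->G
Char 4 ('C'): step: R->4, L=0; C->plug->C->R->E->L->C->refl->B->L'->F->R'->E->plug->E
Char 5 ('F'): step: R->5, L=0; F->plug->F->R->G->L->D->refl->A->L'->C->R'->E->plug->E
Char 6 ('H'): step: R->6, L=0; H->plug->H->R->H->L->H->refl->G->L'->B->R'->D->plug->D
Char 7 ('C'): step: R->7, L=0; C->plug->C->R->A->L->E->refl->F->L'->D->R'->A->plug->B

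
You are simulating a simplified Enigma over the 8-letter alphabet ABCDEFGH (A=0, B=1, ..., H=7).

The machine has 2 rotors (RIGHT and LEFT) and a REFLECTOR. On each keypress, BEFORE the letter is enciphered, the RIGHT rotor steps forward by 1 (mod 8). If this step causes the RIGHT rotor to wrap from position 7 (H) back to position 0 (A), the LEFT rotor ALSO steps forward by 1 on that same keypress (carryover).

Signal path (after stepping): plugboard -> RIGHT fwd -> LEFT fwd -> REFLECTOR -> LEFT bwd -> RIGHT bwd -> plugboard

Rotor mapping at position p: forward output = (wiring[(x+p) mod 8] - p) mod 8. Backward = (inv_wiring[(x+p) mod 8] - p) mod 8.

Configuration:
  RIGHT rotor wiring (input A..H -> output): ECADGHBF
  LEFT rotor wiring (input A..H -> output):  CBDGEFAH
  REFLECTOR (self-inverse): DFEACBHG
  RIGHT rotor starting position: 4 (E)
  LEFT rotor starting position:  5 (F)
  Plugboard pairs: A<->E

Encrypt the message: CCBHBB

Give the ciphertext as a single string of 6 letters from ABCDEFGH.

Char 1 ('C'): step: R->5, L=5; C->plug->C->R->A->L->A->refl->D->L'->B->R'->H->plug->H
Char 2 ('C'): step: R->6, L=5; C->plug->C->R->G->L->B->refl->F->L'->D->R'->A->plug->E
Char 3 ('B'): step: R->7, L=5; B->plug->B->R->F->L->G->refl->H->L'->H->R'->F->plug->F
Char 4 ('H'): step: R->0, L->6 (L advanced); H->plug->H->R->F->L->A->refl->D->L'->D->R'->D->plug->D
Char 5 ('B'): step: R->1, L=6; B->plug->B->R->H->L->H->refl->G->L'->G->R'->E->plug->A
Char 6 ('B'): step: R->2, L=6; B->plug->B->R->B->L->B->refl->F->L'->E->R'->C->plug->C

Answer: HEFDAC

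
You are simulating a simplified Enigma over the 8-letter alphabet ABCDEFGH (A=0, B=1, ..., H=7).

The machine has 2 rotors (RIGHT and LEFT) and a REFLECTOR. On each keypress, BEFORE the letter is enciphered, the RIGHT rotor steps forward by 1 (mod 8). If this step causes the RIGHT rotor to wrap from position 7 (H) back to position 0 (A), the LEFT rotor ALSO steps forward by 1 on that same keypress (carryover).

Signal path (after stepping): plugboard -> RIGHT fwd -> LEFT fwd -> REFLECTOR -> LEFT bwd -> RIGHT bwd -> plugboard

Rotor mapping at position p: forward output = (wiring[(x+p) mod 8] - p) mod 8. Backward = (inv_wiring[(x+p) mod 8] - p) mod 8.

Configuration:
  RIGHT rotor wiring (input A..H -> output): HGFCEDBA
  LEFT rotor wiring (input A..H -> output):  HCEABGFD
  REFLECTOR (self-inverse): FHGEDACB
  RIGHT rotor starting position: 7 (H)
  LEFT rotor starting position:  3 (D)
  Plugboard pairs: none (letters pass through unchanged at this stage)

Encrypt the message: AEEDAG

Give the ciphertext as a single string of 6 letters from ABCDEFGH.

Answer: EDHCHE

Derivation:
Char 1 ('A'): step: R->0, L->4 (L advanced); A->plug->A->R->H->L->E->refl->D->L'->E->R'->E->plug->E
Char 2 ('E'): step: R->1, L=4; E->plug->E->R->C->L->B->refl->H->L'->D->R'->D->plug->D
Char 3 ('E'): step: R->2, L=4; E->plug->E->R->H->L->E->refl->D->L'->E->R'->H->plug->H
Char 4 ('D'): step: R->3, L=4; D->plug->D->R->G->L->A->refl->F->L'->A->R'->C->plug->C
Char 5 ('A'): step: R->4, L=4; A->plug->A->R->A->L->F->refl->A->L'->G->R'->H->plug->H
Char 6 ('G'): step: R->5, L=4; G->plug->G->R->F->L->G->refl->C->L'->B->R'->E->plug->E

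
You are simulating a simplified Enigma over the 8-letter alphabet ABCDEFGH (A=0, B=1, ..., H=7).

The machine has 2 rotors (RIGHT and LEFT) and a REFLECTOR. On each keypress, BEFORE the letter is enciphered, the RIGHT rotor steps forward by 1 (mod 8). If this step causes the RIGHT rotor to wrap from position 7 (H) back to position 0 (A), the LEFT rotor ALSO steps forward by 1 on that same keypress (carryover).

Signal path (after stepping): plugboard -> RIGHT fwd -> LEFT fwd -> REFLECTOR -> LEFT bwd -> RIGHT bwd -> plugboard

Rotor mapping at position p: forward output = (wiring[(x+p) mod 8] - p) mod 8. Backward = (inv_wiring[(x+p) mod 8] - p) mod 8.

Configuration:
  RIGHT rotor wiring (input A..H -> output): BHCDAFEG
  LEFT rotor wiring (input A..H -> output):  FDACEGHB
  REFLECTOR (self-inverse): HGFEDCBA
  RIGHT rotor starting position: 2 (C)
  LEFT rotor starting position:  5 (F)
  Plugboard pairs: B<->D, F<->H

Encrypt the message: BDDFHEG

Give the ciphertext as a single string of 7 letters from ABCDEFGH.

Answer: HGFCGFD

Derivation:
Char 1 ('B'): step: R->3, L=5; B->plug->D->R->B->L->C->refl->F->L'->G->R'->F->plug->H
Char 2 ('D'): step: R->4, L=5; D->plug->B->R->B->L->C->refl->F->L'->G->R'->G->plug->G
Char 3 ('D'): step: R->5, L=5; D->plug->B->R->H->L->H->refl->A->L'->D->R'->H->plug->F
Char 4 ('F'): step: R->6, L=5; F->plug->H->R->H->L->H->refl->A->L'->D->R'->C->plug->C
Char 5 ('H'): step: R->7, L=5; H->plug->F->R->B->L->C->refl->F->L'->G->R'->G->plug->G
Char 6 ('E'): step: R->0, L->6 (L advanced); E->plug->E->R->A->L->B->refl->G->L'->G->R'->H->plug->F
Char 7 ('G'): step: R->1, L=6; G->plug->G->R->F->L->E->refl->D->L'->B->R'->B->plug->D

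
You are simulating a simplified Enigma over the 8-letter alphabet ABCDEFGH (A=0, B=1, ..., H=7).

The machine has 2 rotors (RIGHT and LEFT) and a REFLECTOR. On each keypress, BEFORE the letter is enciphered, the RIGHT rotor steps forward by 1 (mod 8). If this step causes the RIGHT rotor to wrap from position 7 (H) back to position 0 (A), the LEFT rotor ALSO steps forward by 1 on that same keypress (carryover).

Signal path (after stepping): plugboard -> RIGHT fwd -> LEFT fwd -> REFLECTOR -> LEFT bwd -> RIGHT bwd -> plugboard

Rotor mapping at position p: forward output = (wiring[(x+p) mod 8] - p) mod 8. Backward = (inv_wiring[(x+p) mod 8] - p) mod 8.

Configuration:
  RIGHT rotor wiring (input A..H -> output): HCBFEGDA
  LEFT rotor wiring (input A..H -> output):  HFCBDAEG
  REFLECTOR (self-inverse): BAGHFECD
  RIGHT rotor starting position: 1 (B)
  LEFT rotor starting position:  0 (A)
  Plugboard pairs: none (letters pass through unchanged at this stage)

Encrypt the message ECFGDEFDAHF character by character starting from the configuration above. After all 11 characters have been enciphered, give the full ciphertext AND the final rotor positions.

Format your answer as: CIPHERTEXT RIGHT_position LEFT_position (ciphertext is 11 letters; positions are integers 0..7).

Char 1 ('E'): step: R->2, L=0; E->plug->E->R->B->L->F->refl->E->L'->G->R'->F->plug->F
Char 2 ('C'): step: R->3, L=0; C->plug->C->R->D->L->B->refl->A->L'->F->R'->E->plug->E
Char 3 ('F'): step: R->4, L=0; F->plug->F->R->G->L->E->refl->F->L'->B->R'->H->plug->H
Char 4 ('G'): step: R->5, L=0; G->plug->G->R->A->L->H->refl->D->L'->E->R'->F->plug->F
Char 5 ('D'): step: R->6, L=0; D->plug->D->R->E->L->D->refl->H->L'->A->R'->H->plug->H
Char 6 ('E'): step: R->7, L=0; E->plug->E->R->G->L->E->refl->F->L'->B->R'->A->plug->A
Char 7 ('F'): step: R->0, L->1 (L advanced); F->plug->F->R->G->L->F->refl->E->L'->A->R'->H->plug->H
Char 8 ('D'): step: R->1, L=1; D->plug->D->R->D->L->C->refl->G->L'->H->R'->G->plug->G
Char 9 ('A'): step: R->2, L=1; A->plug->A->R->H->L->G->refl->C->L'->D->R'->B->plug->B
Char 10 ('H'): step: R->3, L=1; H->plug->H->R->G->L->F->refl->E->L'->A->R'->D->plug->D
Char 11 ('F'): step: R->4, L=1; F->plug->F->R->G->L->F->refl->E->L'->A->R'->A->plug->A
Final: ciphertext=FEHFHAHGBDA, RIGHT=4, LEFT=1

Answer: FEHFHAHGBDA 4 1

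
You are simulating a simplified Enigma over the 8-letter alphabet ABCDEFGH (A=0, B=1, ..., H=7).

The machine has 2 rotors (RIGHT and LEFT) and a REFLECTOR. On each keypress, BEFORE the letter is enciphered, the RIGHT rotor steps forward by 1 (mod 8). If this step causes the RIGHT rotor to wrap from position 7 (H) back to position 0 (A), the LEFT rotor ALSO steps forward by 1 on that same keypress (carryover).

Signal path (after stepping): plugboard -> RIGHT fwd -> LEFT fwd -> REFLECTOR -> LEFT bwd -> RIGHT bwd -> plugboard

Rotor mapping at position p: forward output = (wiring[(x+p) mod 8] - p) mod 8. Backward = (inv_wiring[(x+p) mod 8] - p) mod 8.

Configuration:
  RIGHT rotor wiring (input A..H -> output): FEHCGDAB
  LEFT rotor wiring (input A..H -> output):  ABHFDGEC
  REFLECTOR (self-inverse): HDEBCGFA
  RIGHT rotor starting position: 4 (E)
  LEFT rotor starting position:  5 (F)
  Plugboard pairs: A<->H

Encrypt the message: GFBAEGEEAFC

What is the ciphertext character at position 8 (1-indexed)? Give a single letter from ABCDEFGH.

Char 1 ('G'): step: R->5, L=5; G->plug->G->R->F->L->C->refl->E->L'->E->R'->C->plug->C
Char 2 ('F'): step: R->6, L=5; F->plug->F->R->E->L->E->refl->C->L'->F->R'->H->plug->A
Char 3 ('B'): step: R->7, L=5; B->plug->B->R->G->L->A->refl->H->L'->B->R'->H->plug->A
Char 4 ('A'): step: R->0, L->6 (L advanced); A->plug->H->R->B->L->E->refl->C->L'->C->R'->D->plug->D
Char 5 ('E'): step: R->1, L=6; E->plug->E->R->C->L->C->refl->E->L'->B->R'->C->plug->C
Char 6 ('G'): step: R->2, L=6; G->plug->G->R->D->L->D->refl->B->L'->E->R'->C->plug->C
Char 7 ('E'): step: R->3, L=6; E->plug->E->R->G->L->F->refl->G->L'->A->R'->C->plug->C
Char 8 ('E'): step: R->4, L=6; E->plug->E->R->B->L->E->refl->C->L'->C->R'->A->plug->H

H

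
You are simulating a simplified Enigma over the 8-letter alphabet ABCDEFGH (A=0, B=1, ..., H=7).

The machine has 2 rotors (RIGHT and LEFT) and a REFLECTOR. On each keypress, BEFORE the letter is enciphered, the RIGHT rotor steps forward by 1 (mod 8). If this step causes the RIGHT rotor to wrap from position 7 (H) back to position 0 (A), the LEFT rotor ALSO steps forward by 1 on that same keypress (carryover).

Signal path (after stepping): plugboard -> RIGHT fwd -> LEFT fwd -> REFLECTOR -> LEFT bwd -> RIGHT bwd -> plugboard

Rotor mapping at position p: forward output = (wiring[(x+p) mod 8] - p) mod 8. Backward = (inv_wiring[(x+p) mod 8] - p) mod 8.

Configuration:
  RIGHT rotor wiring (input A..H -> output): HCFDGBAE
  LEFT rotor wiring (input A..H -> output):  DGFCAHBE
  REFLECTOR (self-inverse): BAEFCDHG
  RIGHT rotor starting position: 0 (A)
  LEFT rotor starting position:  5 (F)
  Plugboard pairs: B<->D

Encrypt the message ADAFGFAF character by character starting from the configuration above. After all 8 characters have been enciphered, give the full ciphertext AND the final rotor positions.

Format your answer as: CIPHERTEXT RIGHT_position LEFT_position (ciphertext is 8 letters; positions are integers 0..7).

Char 1 ('A'): step: R->1, L=5; A->plug->A->R->B->L->E->refl->C->L'->A->R'->E->plug->E
Char 2 ('D'): step: R->2, L=5; D->plug->B->R->B->L->E->refl->C->L'->A->R'->H->plug->H
Char 3 ('A'): step: R->3, L=5; A->plug->A->R->A->L->C->refl->E->L'->B->R'->E->plug->E
Char 4 ('F'): step: R->4, L=5; F->plug->F->R->G->L->F->refl->D->L'->H->R'->H->plug->H
Char 5 ('G'): step: R->5, L=5; G->plug->G->R->G->L->F->refl->D->L'->H->R'->C->plug->C
Char 6 ('F'): step: R->6, L=5; F->plug->F->R->F->L->A->refl->B->L'->E->R'->D->plug->B
Char 7 ('A'): step: R->7, L=5; A->plug->A->R->F->L->A->refl->B->L'->E->R'->E->plug->E
Char 8 ('F'): step: R->0, L->6 (L advanced); F->plug->F->R->B->L->G->refl->H->L'->E->R'->H->plug->H
Final: ciphertext=EHEHCBEH, RIGHT=0, LEFT=6

Answer: EHEHCBEH 0 6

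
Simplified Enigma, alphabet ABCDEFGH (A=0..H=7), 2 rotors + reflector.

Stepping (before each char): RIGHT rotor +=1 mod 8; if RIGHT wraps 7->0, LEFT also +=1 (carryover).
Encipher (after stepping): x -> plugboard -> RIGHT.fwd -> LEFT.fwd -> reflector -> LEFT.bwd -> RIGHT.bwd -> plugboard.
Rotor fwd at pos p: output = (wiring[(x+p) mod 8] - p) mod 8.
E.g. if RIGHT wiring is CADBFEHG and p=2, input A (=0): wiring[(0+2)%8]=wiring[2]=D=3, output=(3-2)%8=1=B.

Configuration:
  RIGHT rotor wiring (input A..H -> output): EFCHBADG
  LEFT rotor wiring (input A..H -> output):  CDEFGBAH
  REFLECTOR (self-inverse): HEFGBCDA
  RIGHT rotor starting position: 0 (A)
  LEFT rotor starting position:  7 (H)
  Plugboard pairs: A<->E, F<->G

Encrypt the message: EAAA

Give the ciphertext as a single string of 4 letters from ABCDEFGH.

Answer: BGBE

Derivation:
Char 1 ('E'): step: R->1, L=7; E->plug->A->R->E->L->G->refl->D->L'->B->R'->B->plug->B
Char 2 ('A'): step: R->2, L=7; A->plug->E->R->B->L->D->refl->G->L'->E->R'->F->plug->G
Char 3 ('A'): step: R->3, L=7; A->plug->E->R->D->L->F->refl->C->L'->G->R'->B->plug->B
Char 4 ('A'): step: R->4, L=7; A->plug->E->R->A->L->A->refl->H->L'->F->R'->A->plug->E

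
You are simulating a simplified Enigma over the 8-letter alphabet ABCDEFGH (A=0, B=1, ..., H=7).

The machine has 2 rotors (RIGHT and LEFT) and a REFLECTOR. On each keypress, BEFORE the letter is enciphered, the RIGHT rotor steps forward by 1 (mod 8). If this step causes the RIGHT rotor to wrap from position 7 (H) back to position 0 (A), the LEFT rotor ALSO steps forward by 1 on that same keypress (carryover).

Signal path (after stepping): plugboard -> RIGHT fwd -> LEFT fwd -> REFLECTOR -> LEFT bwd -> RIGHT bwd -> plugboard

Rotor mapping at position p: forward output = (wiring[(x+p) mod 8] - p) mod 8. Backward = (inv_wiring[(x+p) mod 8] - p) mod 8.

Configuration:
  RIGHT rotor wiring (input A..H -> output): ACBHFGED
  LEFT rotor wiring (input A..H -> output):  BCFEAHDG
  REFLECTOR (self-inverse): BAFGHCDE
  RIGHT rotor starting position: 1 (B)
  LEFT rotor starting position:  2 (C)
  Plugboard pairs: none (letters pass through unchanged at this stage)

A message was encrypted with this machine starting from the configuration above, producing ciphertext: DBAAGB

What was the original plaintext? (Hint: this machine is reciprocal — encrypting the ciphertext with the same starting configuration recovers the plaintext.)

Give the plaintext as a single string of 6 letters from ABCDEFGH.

Char 1 ('D'): step: R->2, L=2; D->plug->D->R->E->L->B->refl->A->L'->H->R'->A->plug->A
Char 2 ('B'): step: R->3, L=2; B->plug->B->R->C->L->G->refl->D->L'->A->R'->E->plug->E
Char 3 ('A'): step: R->4, L=2; A->plug->A->R->B->L->C->refl->F->L'->D->R'->H->plug->H
Char 4 ('A'): step: R->5, L=2; A->plug->A->R->B->L->C->refl->F->L'->D->R'->D->plug->D
Char 5 ('G'): step: R->6, L=2; G->plug->G->R->H->L->A->refl->B->L'->E->R'->D->plug->D
Char 6 ('B'): step: R->7, L=2; B->plug->B->R->B->L->C->refl->F->L'->D->R'->C->plug->C

Answer: AEHDDC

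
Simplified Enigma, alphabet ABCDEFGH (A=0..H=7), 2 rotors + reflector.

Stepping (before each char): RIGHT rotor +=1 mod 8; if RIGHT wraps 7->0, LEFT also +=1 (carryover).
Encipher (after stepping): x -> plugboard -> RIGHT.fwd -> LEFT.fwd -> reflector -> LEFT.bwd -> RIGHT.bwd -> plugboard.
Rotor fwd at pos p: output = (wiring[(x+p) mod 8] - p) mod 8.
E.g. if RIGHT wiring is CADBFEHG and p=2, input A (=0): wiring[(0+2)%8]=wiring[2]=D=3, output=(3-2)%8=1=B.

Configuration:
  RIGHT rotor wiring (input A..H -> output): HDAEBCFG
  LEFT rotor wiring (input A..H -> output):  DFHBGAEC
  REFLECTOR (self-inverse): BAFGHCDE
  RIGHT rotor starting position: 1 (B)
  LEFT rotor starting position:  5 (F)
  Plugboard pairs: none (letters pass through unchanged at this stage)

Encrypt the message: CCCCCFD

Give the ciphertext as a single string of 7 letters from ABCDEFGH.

Char 1 ('C'): step: R->2, L=5; C->plug->C->R->H->L->B->refl->A->L'->E->R'->F->plug->F
Char 2 ('C'): step: R->3, L=5; C->plug->C->R->H->L->B->refl->A->L'->E->R'->F->plug->F
Char 3 ('C'): step: R->4, L=5; C->plug->C->R->B->L->H->refl->E->L'->G->R'->B->plug->B
Char 4 ('C'): step: R->5, L=5; C->plug->C->R->B->L->H->refl->E->L'->G->R'->E->plug->E
Char 5 ('C'): step: R->6, L=5; C->plug->C->R->B->L->H->refl->E->L'->G->R'->F->plug->F
Char 6 ('F'): step: R->7, L=5; F->plug->F->R->C->L->F->refl->C->L'->F->R'->E->plug->E
Char 7 ('D'): step: R->0, L->6 (L advanced); D->plug->D->R->E->L->B->refl->A->L'->G->R'->H->plug->H

Answer: FFBEFEH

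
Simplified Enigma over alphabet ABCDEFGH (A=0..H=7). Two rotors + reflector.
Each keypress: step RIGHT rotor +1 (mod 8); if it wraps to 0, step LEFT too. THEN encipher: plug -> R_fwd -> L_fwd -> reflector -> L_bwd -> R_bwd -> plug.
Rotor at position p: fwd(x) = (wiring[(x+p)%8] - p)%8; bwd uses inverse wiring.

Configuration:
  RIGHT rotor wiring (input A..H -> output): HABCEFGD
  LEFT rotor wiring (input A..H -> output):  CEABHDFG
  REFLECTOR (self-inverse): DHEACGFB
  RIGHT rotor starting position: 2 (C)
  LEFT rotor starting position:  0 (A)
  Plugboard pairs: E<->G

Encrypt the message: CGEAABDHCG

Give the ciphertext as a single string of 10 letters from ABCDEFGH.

Char 1 ('C'): step: R->3, L=0; C->plug->C->R->C->L->A->refl->D->L'->F->R'->G->plug->E
Char 2 ('G'): step: R->4, L=0; G->plug->E->R->D->L->B->refl->H->L'->E->R'->F->plug->F
Char 3 ('E'): step: R->5, L=0; E->plug->G->R->F->L->D->refl->A->L'->C->R'->D->plug->D
Char 4 ('A'): step: R->6, L=0; A->plug->A->R->A->L->C->refl->E->L'->B->R'->C->plug->C
Char 5 ('A'): step: R->7, L=0; A->plug->A->R->E->L->H->refl->B->L'->D->R'->E->plug->G
Char 6 ('B'): step: R->0, L->1 (L advanced); B->plug->B->R->A->L->D->refl->A->L'->C->R'->D->plug->D
Char 7 ('D'): step: R->1, L=1; D->plug->D->R->D->L->G->refl->F->L'->G->R'->H->plug->H
Char 8 ('H'): step: R->2, L=1; H->plug->H->R->G->L->F->refl->G->L'->D->R'->D->plug->D
Char 9 ('C'): step: R->3, L=1; C->plug->C->R->C->L->A->refl->D->L'->A->R'->E->plug->G
Char 10 ('G'): step: R->4, L=1; G->plug->E->R->D->L->G->refl->F->L'->G->R'->H->plug->H

Answer: EFDCGDHDGH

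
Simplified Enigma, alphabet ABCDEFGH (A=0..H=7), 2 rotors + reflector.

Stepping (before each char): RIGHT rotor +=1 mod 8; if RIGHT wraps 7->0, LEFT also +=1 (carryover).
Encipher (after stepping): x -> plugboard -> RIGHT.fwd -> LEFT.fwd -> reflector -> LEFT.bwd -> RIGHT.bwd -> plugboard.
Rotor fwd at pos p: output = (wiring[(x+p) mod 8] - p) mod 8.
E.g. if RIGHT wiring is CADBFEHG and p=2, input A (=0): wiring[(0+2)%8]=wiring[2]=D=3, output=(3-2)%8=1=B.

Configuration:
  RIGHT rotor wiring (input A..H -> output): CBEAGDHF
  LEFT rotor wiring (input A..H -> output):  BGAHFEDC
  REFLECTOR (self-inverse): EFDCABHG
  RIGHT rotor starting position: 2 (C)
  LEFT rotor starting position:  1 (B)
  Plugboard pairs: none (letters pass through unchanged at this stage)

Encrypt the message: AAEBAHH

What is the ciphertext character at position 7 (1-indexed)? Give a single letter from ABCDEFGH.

Char 1 ('A'): step: R->3, L=1; A->plug->A->R->F->L->C->refl->D->L'->E->R'->D->plug->D
Char 2 ('A'): step: R->4, L=1; A->plug->A->R->C->L->G->refl->H->L'->B->R'->D->plug->D
Char 3 ('E'): step: R->5, L=1; E->plug->E->R->E->L->D->refl->C->L'->F->R'->D->plug->D
Char 4 ('B'): step: R->6, L=1; B->plug->B->R->H->L->A->refl->E->L'->D->R'->D->plug->D
Char 5 ('A'): step: R->7, L=1; A->plug->A->R->G->L->B->refl->F->L'->A->R'->H->plug->H
Char 6 ('H'): step: R->0, L->2 (L advanced); H->plug->H->R->F->L->A->refl->E->L'->H->R'->G->plug->G
Char 7 ('H'): step: R->1, L=2; H->plug->H->R->B->L->F->refl->B->L'->E->R'->G->plug->G

G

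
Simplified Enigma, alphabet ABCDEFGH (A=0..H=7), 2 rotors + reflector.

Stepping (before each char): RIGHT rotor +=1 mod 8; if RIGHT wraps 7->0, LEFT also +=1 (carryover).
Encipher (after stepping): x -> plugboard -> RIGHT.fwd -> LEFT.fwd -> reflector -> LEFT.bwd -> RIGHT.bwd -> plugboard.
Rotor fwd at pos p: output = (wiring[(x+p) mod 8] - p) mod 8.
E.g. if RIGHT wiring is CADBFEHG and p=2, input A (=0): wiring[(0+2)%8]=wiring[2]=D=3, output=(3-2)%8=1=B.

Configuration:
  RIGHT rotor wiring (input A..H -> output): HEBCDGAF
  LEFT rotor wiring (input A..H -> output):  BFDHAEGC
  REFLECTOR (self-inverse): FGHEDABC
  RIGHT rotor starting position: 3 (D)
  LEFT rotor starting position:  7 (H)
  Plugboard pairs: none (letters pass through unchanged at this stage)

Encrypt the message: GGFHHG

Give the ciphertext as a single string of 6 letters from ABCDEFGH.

Char 1 ('G'): step: R->4, L=7; G->plug->G->R->F->L->B->refl->G->L'->C->R'->B->plug->B
Char 2 ('G'): step: R->5, L=7; G->plug->G->R->F->L->B->refl->G->L'->C->R'->D->plug->D
Char 3 ('F'): step: R->6, L=7; F->plug->F->R->E->L->A->refl->F->L'->G->R'->D->plug->D
Char 4 ('H'): step: R->7, L=7; H->plug->H->R->B->L->C->refl->H->L'->H->R'->G->plug->G
Char 5 ('H'): step: R->0, L->0 (L advanced); H->plug->H->R->F->L->E->refl->D->L'->C->R'->D->plug->D
Char 6 ('G'): step: R->1, L=0; G->plug->G->R->E->L->A->refl->F->L'->B->R'->C->plug->C

Answer: BDDGDC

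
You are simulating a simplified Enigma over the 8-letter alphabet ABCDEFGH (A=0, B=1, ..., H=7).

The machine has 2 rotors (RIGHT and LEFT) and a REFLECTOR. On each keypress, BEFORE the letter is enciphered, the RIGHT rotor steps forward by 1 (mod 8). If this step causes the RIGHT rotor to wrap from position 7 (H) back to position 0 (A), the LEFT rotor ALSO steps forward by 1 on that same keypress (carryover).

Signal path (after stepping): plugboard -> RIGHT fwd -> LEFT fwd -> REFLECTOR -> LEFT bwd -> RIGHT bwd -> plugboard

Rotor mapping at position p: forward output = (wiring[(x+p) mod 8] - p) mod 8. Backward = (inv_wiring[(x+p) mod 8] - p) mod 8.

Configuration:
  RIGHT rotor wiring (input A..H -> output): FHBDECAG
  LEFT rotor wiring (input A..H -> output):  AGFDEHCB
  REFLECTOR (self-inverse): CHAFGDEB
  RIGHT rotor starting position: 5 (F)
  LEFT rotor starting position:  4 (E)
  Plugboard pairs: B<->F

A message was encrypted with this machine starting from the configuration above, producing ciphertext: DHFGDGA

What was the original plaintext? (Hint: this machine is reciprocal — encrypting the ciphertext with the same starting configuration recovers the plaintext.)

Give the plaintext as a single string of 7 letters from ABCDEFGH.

Answer: EGEFHCG

Derivation:
Char 1 ('D'): step: R->6, L=4; D->plug->D->R->B->L->D->refl->F->L'->D->R'->E->plug->E
Char 2 ('H'): step: R->7, L=4; H->plug->H->R->B->L->D->refl->F->L'->D->R'->G->plug->G
Char 3 ('F'): step: R->0, L->5 (L advanced); F->plug->B->R->H->L->H->refl->B->L'->E->R'->E->plug->E
Char 4 ('G'): step: R->1, L=5; G->plug->G->R->F->L->A->refl->C->L'->A->R'->B->plug->F
Char 5 ('D'): step: R->2, L=5; D->plug->D->R->A->L->C->refl->A->L'->F->R'->H->plug->H
Char 6 ('G'): step: R->3, L=5; G->plug->G->R->E->L->B->refl->H->L'->H->R'->C->plug->C
Char 7 ('A'): step: R->4, L=5; A->plug->A->R->A->L->C->refl->A->L'->F->R'->G->plug->G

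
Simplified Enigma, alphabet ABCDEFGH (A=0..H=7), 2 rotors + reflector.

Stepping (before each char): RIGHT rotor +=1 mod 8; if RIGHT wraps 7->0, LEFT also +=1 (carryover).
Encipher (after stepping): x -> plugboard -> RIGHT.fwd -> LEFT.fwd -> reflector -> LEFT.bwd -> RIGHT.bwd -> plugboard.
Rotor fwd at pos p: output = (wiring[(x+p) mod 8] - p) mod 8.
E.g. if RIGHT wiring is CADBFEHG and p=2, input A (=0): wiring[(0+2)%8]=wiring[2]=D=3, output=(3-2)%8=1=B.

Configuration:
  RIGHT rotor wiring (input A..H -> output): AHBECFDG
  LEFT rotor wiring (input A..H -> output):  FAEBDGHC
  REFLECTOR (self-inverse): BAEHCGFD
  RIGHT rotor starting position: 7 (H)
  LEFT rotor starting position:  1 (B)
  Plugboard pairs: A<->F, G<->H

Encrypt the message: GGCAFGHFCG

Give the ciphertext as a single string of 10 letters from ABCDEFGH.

Char 1 ('G'): step: R->0, L->2 (L advanced); G->plug->H->R->G->L->D->refl->H->L'->B->R'->C->plug->C
Char 2 ('G'): step: R->1, L=2; G->plug->H->R->H->L->G->refl->F->L'->E->R'->E->plug->E
Char 3 ('C'): step: R->2, L=2; C->plug->C->R->A->L->C->refl->E->L'->D->R'->D->plug->D
Char 4 ('A'): step: R->3, L=2; A->plug->F->R->F->L->A->refl->B->L'->C->R'->C->plug->C
Char 5 ('F'): step: R->4, L=2; F->plug->A->R->G->L->D->refl->H->L'->B->R'->B->plug->B
Char 6 ('G'): step: R->5, L=2; G->plug->H->R->F->L->A->refl->B->L'->C->R'->E->plug->E
Char 7 ('H'): step: R->6, L=2; H->plug->G->R->E->L->F->refl->G->L'->H->R'->H->plug->G
Char 8 ('F'): step: R->7, L=2; F->plug->A->R->H->L->G->refl->F->L'->E->R'->H->plug->G
Char 9 ('C'): step: R->0, L->3 (L advanced); C->plug->C->R->B->L->A->refl->B->L'->H->R'->B->plug->B
Char 10 ('G'): step: R->1, L=3; G->plug->H->R->H->L->B->refl->A->L'->B->R'->D->plug->D

Answer: CEDCBEGGBD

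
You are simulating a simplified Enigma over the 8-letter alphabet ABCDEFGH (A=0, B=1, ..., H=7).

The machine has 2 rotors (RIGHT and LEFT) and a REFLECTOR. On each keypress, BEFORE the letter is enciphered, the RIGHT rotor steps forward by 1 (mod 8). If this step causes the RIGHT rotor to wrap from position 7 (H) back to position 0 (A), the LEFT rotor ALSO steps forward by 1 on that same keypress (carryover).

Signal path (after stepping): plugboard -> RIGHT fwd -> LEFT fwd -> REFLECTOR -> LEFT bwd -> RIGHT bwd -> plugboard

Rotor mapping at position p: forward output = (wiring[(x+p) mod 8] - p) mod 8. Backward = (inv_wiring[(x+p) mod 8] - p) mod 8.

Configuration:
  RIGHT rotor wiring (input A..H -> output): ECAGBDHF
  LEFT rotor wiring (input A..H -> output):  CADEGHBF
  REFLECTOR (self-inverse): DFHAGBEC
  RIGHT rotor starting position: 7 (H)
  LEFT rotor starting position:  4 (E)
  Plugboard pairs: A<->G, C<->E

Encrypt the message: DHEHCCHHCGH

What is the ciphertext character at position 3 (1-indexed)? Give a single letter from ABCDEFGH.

Char 1 ('D'): step: R->0, L->5 (L advanced); D->plug->D->R->G->L->H->refl->C->L'->A->R'->C->plug->E
Char 2 ('H'): step: R->1, L=5; H->plug->H->R->D->L->F->refl->B->L'->H->R'->B->plug->B
Char 3 ('E'): step: R->2, L=5; E->plug->C->R->H->L->B->refl->F->L'->D->R'->F->plug->F

F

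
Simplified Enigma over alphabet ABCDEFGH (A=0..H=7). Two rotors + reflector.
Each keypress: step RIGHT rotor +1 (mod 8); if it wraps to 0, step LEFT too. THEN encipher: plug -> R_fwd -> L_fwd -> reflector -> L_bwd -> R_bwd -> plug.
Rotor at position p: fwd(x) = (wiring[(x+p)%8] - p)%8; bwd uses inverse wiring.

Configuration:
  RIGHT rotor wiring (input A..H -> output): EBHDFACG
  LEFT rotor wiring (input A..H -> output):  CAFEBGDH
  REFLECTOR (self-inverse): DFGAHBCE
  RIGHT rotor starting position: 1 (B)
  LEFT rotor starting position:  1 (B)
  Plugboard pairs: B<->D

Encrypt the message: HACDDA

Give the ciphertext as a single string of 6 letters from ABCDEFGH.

Char 1 ('H'): step: R->2, L=1; H->plug->H->R->H->L->B->refl->F->L'->E->R'->F->plug->F
Char 2 ('A'): step: R->3, L=1; A->plug->A->R->A->L->H->refl->E->L'->B->R'->F->plug->F
Char 3 ('C'): step: R->4, L=1; C->plug->C->R->G->L->G->refl->C->L'->F->R'->F->plug->F
Char 4 ('D'): step: R->5, L=1; D->plug->B->R->F->L->C->refl->G->L'->G->R'->G->plug->G
Char 5 ('D'): step: R->6, L=1; D->plug->B->R->A->L->H->refl->E->L'->B->R'->E->plug->E
Char 6 ('A'): step: R->7, L=1; A->plug->A->R->H->L->B->refl->F->L'->E->R'->E->plug->E

Answer: FFFGEE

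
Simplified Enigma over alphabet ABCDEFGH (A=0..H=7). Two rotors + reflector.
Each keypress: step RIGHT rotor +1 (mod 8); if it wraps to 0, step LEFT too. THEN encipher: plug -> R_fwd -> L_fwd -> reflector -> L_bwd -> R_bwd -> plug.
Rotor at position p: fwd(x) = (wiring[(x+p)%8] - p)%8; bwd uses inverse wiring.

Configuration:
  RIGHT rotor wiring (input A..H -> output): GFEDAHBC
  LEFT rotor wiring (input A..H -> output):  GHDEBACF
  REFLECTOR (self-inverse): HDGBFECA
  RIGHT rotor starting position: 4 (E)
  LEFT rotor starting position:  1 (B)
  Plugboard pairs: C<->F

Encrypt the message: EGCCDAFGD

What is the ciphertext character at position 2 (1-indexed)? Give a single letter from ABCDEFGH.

Char 1 ('E'): step: R->5, L=1; E->plug->E->R->A->L->G->refl->C->L'->B->R'->D->plug->D
Char 2 ('G'): step: R->6, L=1; G->plug->G->R->C->L->D->refl->B->L'->F->R'->F->plug->C

C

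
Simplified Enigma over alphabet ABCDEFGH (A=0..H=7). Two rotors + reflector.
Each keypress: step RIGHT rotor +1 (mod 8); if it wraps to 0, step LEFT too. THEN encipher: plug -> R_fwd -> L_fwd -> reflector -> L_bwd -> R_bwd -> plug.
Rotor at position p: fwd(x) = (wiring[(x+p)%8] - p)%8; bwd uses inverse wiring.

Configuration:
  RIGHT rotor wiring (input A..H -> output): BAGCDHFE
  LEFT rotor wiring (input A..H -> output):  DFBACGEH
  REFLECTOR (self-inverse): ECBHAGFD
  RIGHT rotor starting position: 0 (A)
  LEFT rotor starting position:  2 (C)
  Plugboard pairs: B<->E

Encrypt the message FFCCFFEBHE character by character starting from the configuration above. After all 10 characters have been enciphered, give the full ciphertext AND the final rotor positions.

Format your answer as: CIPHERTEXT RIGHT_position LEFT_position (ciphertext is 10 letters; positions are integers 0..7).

Char 1 ('F'): step: R->1, L=2; F->plug->F->R->E->L->C->refl->B->L'->G->R'->E->plug->B
Char 2 ('F'): step: R->2, L=2; F->plug->F->R->C->L->A->refl->E->L'->D->R'->E->plug->B
Char 3 ('C'): step: R->3, L=2; C->plug->C->R->E->L->C->refl->B->L'->G->R'->F->plug->F
Char 4 ('C'): step: R->4, L=2; C->plug->C->R->B->L->G->refl->F->L'->F->R'->E->plug->B
Char 5 ('F'): step: R->5, L=2; F->plug->F->R->B->L->G->refl->F->L'->F->R'->G->plug->G
Char 6 ('F'): step: R->6, L=2; F->plug->F->R->E->L->C->refl->B->L'->G->R'->B->plug->E
Char 7 ('E'): step: R->7, L=2; E->plug->B->R->C->L->A->refl->E->L'->D->R'->E->plug->B
Char 8 ('B'): step: R->0, L->3 (L advanced); B->plug->E->R->D->L->B->refl->C->L'->G->R'->C->plug->C
Char 9 ('H'): step: R->1, L=3; H->plug->H->R->A->L->F->refl->G->L'->H->R'->A->plug->A
Char 10 ('E'): step: R->2, L=3; E->plug->B->R->A->L->F->refl->G->L'->H->R'->G->plug->G
Final: ciphertext=BBFBGEBCAG, RIGHT=2, LEFT=3

Answer: BBFBGEBCAG 2 3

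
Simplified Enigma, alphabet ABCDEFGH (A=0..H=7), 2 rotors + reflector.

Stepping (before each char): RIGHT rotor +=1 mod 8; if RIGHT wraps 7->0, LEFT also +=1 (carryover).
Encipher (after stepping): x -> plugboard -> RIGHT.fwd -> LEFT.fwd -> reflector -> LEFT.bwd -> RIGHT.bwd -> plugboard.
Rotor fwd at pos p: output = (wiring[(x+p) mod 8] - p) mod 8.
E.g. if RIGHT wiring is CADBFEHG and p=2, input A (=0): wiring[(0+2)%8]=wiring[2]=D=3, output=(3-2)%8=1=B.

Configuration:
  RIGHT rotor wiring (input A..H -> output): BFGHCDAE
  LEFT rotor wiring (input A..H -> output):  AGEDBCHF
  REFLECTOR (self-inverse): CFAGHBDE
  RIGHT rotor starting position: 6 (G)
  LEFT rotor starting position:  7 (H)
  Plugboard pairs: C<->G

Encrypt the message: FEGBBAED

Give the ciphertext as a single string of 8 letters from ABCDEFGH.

Char 1 ('F'): step: R->7, L=7; F->plug->F->R->D->L->F->refl->B->L'->B->R'->H->plug->H
Char 2 ('E'): step: R->0, L->0 (L advanced); E->plug->E->R->C->L->E->refl->H->L'->G->R'->C->plug->G
Char 3 ('G'): step: R->1, L=0; G->plug->C->R->G->L->H->refl->E->L'->C->R'->E->plug->E
Char 4 ('B'): step: R->2, L=0; B->plug->B->R->F->L->C->refl->A->L'->A->R'->C->plug->G
Char 5 ('B'): step: R->3, L=0; B->plug->B->R->H->L->F->refl->B->L'->E->R'->A->plug->A
Char 6 ('A'): step: R->4, L=0; A->plug->A->R->G->L->H->refl->E->L'->C->R'->G->plug->C
Char 7 ('E'): step: R->5, L=0; E->plug->E->R->A->L->A->refl->C->L'->F->R'->H->plug->H
Char 8 ('D'): step: R->6, L=0; D->plug->D->R->H->L->F->refl->B->L'->E->R'->G->plug->C

Answer: HGEGACHC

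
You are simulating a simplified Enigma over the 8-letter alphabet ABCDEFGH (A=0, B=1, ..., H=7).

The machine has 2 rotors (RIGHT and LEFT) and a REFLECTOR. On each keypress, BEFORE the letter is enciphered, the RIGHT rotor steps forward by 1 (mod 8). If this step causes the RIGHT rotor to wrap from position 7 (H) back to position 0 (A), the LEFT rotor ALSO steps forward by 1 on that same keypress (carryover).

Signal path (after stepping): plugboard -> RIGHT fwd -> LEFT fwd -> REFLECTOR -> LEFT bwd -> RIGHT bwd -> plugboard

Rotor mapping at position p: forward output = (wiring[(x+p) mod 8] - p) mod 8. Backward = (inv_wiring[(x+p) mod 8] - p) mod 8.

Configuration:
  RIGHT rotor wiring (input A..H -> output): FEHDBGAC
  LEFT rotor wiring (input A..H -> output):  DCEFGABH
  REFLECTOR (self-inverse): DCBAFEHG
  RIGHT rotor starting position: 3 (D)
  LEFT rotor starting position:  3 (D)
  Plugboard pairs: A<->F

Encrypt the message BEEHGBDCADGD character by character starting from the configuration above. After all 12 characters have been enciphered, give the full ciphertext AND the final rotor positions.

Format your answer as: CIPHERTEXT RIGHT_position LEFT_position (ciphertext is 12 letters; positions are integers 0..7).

Char 1 ('B'): step: R->4, L=3; B->plug->B->R->C->L->F->refl->E->L'->E->R'->C->plug->C
Char 2 ('E'): step: R->5, L=3; E->plug->E->R->H->L->B->refl->C->L'->A->R'->D->plug->D
Char 3 ('E'): step: R->6, L=3; E->plug->E->R->B->L->D->refl->A->L'->F->R'->F->plug->A
Char 4 ('H'): step: R->7, L=3; H->plug->H->R->B->L->D->refl->A->L'->F->R'->C->plug->C
Char 5 ('G'): step: R->0, L->4 (L advanced); G->plug->G->R->A->L->C->refl->B->L'->H->R'->C->plug->C
Char 6 ('B'): step: R->1, L=4; B->plug->B->R->G->L->A->refl->D->L'->D->R'->A->plug->F
Char 7 ('D'): step: R->2, L=4; D->plug->D->R->E->L->H->refl->G->L'->F->R'->A->plug->F
Char 8 ('C'): step: R->3, L=4; C->plug->C->R->D->L->D->refl->A->L'->G->R'->B->plug->B
Char 9 ('A'): step: R->4, L=4; A->plug->F->R->A->L->C->refl->B->L'->H->R'->H->plug->H
Char 10 ('D'): step: R->5, L=4; D->plug->D->R->A->L->C->refl->B->L'->H->R'->E->plug->E
Char 11 ('G'): step: R->6, L=4; G->plug->G->R->D->L->D->refl->A->L'->G->R'->D->plug->D
Char 12 ('D'): step: R->7, L=4; D->plug->D->R->A->L->C->refl->B->L'->H->R'->G->plug->G
Final: ciphertext=CDACCFFBHEDG, RIGHT=7, LEFT=4

Answer: CDACCFFBHEDG 7 4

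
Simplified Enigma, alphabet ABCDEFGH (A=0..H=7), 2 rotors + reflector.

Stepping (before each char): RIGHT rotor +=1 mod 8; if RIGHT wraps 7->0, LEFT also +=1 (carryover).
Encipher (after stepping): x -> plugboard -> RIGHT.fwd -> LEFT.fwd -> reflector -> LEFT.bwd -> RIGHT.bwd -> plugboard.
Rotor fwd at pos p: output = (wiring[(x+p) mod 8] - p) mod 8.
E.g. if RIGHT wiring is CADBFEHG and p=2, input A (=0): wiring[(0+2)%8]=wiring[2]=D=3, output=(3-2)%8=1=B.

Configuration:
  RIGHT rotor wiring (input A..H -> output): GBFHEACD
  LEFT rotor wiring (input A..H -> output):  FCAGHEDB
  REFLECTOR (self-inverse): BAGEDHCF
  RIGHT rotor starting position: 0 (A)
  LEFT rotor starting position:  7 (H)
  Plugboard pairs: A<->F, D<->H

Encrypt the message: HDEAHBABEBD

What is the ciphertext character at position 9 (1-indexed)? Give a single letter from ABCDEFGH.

Char 1 ('H'): step: R->1, L=7; H->plug->D->R->D->L->B->refl->A->L'->F->R'->H->plug->D
Char 2 ('D'): step: R->2, L=7; D->plug->H->R->H->L->E->refl->D->L'->C->R'->C->plug->C
Char 3 ('E'): step: R->3, L=7; E->plug->E->R->A->L->C->refl->G->L'->B->R'->B->plug->B
Char 4 ('A'): step: R->4, L=7; A->plug->F->R->F->L->A->refl->B->L'->D->R'->H->plug->D
Char 5 ('H'): step: R->5, L=7; H->plug->D->R->B->L->G->refl->C->L'->A->R'->F->plug->A
Char 6 ('B'): step: R->6, L=7; B->plug->B->R->F->L->A->refl->B->L'->D->R'->D->plug->H
Char 7 ('A'): step: R->7, L=7; A->plug->F->R->F->L->A->refl->B->L'->D->R'->H->plug->D
Char 8 ('B'): step: R->0, L->0 (L advanced); B->plug->B->R->B->L->C->refl->G->L'->D->R'->H->plug->D
Char 9 ('E'): step: R->1, L=0; E->plug->E->R->H->L->B->refl->A->L'->C->R'->G->plug->G

G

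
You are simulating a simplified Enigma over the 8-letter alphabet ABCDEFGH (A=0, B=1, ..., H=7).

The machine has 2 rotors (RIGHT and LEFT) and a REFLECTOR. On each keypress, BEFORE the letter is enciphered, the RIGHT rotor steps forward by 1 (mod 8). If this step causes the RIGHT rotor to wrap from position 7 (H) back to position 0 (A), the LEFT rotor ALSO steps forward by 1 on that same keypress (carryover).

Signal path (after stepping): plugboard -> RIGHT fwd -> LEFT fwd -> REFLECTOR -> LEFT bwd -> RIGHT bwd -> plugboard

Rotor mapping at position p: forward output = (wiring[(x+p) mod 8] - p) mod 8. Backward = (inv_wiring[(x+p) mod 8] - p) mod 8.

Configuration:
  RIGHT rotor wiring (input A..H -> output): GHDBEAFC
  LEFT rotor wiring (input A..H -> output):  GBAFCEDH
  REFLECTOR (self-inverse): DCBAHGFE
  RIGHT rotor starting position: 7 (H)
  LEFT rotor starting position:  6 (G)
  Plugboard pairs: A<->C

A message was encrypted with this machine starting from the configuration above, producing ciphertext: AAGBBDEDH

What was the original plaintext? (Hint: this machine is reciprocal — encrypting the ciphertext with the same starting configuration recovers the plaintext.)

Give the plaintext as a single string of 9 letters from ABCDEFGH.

Char 1 ('A'): step: R->0, L->7 (L advanced); A->plug->C->R->D->L->B->refl->C->L'->C->R'->H->plug->H
Char 2 ('A'): step: R->1, L=7; A->plug->C->R->A->L->A->refl->D->L'->F->R'->H->plug->H
Char 3 ('G'): step: R->2, L=7; G->plug->G->R->E->L->G->refl->F->L'->G->R'->D->plug->D
Char 4 ('B'): step: R->3, L=7; B->plug->B->R->B->L->H->refl->E->L'->H->R'->E->plug->E
Char 5 ('B'): step: R->4, L=7; B->plug->B->R->E->L->G->refl->F->L'->G->R'->D->plug->D
Char 6 ('D'): step: R->5, L=7; D->plug->D->R->B->L->H->refl->E->L'->H->R'->H->plug->H
Char 7 ('E'): step: R->6, L=7; E->plug->E->R->F->L->D->refl->A->L'->A->R'->C->plug->A
Char 8 ('D'): step: R->7, L=7; D->plug->D->R->E->L->G->refl->F->L'->G->R'->H->plug->H
Char 9 ('H'): step: R->0, L->0 (L advanced); H->plug->H->R->C->L->A->refl->D->L'->G->R'->A->plug->C

Answer: HHDEDHAHC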